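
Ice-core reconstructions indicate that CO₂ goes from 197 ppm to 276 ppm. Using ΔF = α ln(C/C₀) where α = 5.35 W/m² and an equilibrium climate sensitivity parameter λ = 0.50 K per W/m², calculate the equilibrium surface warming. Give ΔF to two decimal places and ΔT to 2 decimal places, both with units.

ΔF = 1.80 W/m²; ΔT = 0.90 K

CO₂: 5.35 × ln(276/197) = 5.35 × ln(1.40102) = 5.35 × 0.33720 = 1.8040 W/m².
ΔT = λ ΔF = 0.50 × 1.80 = 0.9000 K.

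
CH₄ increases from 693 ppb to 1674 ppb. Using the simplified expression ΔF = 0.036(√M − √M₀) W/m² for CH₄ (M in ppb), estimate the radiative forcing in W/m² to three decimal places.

CH₄: 0.036 × (√1674 − √693) = 0.036 × (40.9145 − 26.3249) = 0.036 × 14.5896 = 0.5252 W/m².

ΔF = 0.525 W/m²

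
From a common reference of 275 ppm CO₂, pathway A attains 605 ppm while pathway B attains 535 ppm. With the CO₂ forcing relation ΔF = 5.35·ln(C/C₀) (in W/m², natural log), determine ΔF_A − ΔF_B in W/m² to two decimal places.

ΔF_A = 5.35 ln(605/275) = 5.35 × 0.78846 = 4.2183 W/m².
ΔF_B = 5.35 ln(535/275) = 5.35 × 0.66550 = 3.5604 W/m².
Difference: 4.2183 − 3.5604 = 0.6579 W/m².

ΔF_A − ΔF_B = 0.66 W/m²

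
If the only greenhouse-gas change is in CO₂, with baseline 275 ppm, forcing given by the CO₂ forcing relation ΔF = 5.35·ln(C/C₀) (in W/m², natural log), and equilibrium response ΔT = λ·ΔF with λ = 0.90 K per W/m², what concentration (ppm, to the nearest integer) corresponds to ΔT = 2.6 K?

Required forcing: ΔF = ΔT/λ = 2.6/0.90 = 2.8889 W/m².
Then ln(C/275) = ΔF/5.35 = 2.8889/5.35 = 0.53998.
So C = 275 × e^0.53998 = 275 × 1.71597 = 471.89 ppm.

C ≈ 472 ppm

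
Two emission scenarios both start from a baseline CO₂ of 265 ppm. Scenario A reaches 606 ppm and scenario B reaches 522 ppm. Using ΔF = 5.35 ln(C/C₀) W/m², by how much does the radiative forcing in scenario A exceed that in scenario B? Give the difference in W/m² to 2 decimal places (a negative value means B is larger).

ΔF_A − ΔF_B = 0.80 W/m²

ΔF_A = 5.35 ln(606/265) = 5.35 × 0.82715 = 4.4253 W/m².
ΔF_B = 5.35 ln(522/265) = 5.35 × 0.67794 = 3.6270 W/m².
Difference: 4.4253 − 3.6270 = 0.7983 W/m².
(Equivalently, ΔF_A − ΔF_B = 5.35 ln(606/522) = 5.35 × 0.14921 = 0.7983 W/m².)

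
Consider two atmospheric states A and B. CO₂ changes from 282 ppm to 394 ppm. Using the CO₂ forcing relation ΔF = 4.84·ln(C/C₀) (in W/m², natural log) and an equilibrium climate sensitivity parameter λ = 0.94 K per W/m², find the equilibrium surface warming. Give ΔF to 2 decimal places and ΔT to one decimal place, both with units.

CO₂: 4.84 × ln(394/282) = 4.84 × ln(1.39716) = 4.84 × 0.33444 = 1.6187 W/m².
ΔT = λ ΔF = 0.94 × 1.62 = 1.5228 K.

ΔF = 1.62 W/m²; ΔT = 1.5 K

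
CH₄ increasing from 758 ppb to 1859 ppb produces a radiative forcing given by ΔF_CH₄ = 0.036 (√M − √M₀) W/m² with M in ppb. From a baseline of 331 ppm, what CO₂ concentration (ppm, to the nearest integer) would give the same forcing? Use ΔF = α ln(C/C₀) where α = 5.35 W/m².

C ≈ 368 ppm

CH₄ forcing: 0.036 × (√1859 − √758) = 0.036 × (43.1161 − 27.5318) = 0.036 × 15.5843 = 0.56103 W/m².
Set 5.35 ln(C/331) = 0.56103: ln(C/331) = 0.56103/5.35 = 0.10487, so C = 331 × e^0.10487 = 331 × 1.11057 = 367.60 ppm.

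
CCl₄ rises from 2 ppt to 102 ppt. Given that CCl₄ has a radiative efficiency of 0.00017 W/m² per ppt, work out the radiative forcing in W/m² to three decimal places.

ΔF = 0.017 W/m²

CCl₄: ΔF = 0.00017 × (102 − 2) = 0.00017 × 100 = 0.0170 W/m².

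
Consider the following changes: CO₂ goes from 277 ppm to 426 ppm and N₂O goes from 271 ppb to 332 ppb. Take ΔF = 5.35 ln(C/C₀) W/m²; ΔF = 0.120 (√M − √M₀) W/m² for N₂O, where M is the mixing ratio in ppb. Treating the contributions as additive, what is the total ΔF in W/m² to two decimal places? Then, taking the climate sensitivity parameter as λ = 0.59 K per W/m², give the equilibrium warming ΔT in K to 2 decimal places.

CO₂: 5.35 × ln(426/277) = 5.35 × ln(1.53791) = 5.35 × 0.43042 = 2.3027 W/m².
N₂O: 0.120 × (√332 − √271) = 0.120 × (18.2209 − 16.4621) = 0.120 × 1.7588 = 0.2111 W/m².
Total ΔF = 2.3027 + 0.2111 = 2.5138 W/m².
ΔT = λ ΔF = 0.59 × 2.51 = 1.4809 K.

ΔF = 2.51 W/m²; ΔT = 1.48 K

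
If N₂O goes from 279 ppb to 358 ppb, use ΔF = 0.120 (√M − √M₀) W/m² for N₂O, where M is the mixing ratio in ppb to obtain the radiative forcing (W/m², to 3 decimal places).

ΔF = 0.266 W/m²

N₂O: 0.120 × (√358 − √279) = 0.120 × (18.9209 − 16.7033) = 0.120 × 2.2176 = 0.2661 W/m².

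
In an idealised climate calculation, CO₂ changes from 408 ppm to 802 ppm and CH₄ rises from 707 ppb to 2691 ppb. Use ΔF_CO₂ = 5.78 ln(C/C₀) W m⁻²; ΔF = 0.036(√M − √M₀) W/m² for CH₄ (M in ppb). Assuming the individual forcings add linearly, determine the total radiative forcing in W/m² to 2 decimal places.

CO₂: 5.78 × ln(802/408) = 5.78 × ln(1.96569) = 5.78 × 0.67584 = 3.9064 W/m².
CH₄: 0.036 × (√2691 − √707) = 0.036 × (51.8748 − 26.5895) = 0.036 × 25.2853 = 0.9103 W/m².
Total ΔF = 3.9064 + 0.9103 = 4.8167 W/m².

ΔF = 4.82 W/m²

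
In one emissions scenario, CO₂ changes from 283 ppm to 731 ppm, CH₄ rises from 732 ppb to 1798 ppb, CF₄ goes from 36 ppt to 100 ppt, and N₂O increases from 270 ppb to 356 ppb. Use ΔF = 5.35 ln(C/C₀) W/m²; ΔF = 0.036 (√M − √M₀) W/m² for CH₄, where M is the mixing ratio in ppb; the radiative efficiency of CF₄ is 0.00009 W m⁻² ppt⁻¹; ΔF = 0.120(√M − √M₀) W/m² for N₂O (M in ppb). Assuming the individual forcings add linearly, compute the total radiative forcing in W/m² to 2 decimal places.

ΔF = 5.93 W/m²

CO₂: 5.35 × ln(731/283) = 5.35 × ln(2.58304) = 5.35 × 0.94897 = 5.0770 W/m².
CH₄: 0.036 × (√1798 − √732) = 0.036 × (42.4028 − 27.0555) = 0.036 × 15.3473 = 0.5525 W/m².
CF₄: ΔF = 0.00009 × (100 − 36) = 0.00009 × 64 = 0.0058 W/m².
N₂O: 0.120 × (√356 − √270) = 0.120 × (18.8680 − 16.4317) = 0.120 × 2.4363 = 0.2924 W/m².
Total ΔF = 5.0770 + 0.5525 + 0.0058 + 0.2924 = 5.9277 W/m².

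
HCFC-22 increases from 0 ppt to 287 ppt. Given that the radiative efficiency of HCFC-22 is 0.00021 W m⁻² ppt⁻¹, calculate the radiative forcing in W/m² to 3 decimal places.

ΔF = 0.060 W/m²

HCFC-22: ΔF = 0.00021 × (287 − 0) = 0.00021 × 287 = 0.0603 W/m².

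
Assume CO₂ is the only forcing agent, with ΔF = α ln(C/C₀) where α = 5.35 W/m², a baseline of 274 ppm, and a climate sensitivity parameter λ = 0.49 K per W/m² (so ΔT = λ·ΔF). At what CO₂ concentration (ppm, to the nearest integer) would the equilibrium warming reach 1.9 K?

C ≈ 566 ppm

Required forcing: ΔF = ΔT/λ = 1.9/0.49 = 3.8776 W/m².
Then ln(C/274) = ΔF/5.35 = 3.8776/5.35 = 0.72479.
So C = 274 × e^0.72479 = 274 × 2.06430 = 565.62 ppm.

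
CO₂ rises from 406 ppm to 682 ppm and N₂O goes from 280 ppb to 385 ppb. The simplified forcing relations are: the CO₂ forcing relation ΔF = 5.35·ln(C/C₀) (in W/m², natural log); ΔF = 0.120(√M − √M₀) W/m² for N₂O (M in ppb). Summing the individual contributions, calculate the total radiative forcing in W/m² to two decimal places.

CO₂: 5.35 × ln(682/406) = 5.35 × ln(1.67980) = 5.35 × 0.51867 = 2.7749 W/m².
N₂O: 0.120 × (√385 − √280) = 0.120 × (19.6214 − 16.7332) = 0.120 × 2.8882 = 0.3466 W/m².
Total ΔF = 2.7749 + 0.3466 = 3.1215 W/m².

ΔF = 3.12 W/m²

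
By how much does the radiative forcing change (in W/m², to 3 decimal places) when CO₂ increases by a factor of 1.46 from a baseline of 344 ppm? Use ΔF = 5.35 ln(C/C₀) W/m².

ΔF = 2.025 W/m²

ΔF = 5.35 × ln(1.46) = 5.35 × 0.37844 = 2.0247 W/m².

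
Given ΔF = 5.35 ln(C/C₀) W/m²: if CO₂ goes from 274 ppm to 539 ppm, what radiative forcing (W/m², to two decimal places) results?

ΔF = 3.62 W/m²

CO₂: 5.35 × ln(539/274) = 5.35 × ln(1.96715) = 5.35 × 0.67659 = 3.6198 W/m².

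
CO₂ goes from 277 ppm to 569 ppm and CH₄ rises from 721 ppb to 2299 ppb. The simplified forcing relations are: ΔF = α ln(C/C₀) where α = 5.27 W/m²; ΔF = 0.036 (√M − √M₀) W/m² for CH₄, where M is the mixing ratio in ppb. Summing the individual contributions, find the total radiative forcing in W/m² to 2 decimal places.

CO₂: 5.27 × ln(569/277) = 5.27 × ln(2.05415) = 5.27 × 0.71986 = 3.7937 W/m².
CH₄: 0.036 × (√2299 − √721) = 0.036 × (47.9479 − 26.8514) = 0.036 × 21.0965 = 0.7595 W/m².
Total ΔF = 3.7937 + 0.7595 = 4.5532 W/m².

ΔF = 4.55 W/m²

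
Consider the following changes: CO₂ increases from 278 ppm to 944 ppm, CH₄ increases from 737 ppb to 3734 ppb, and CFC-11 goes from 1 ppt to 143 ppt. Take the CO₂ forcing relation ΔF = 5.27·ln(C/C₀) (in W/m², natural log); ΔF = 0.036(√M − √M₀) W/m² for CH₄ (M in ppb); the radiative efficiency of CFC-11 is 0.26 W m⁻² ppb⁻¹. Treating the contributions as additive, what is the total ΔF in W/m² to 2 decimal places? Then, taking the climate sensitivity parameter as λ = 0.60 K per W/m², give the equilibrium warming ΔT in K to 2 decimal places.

CO₂: 5.27 × ln(944/278) = 5.27 × ln(3.39568) = 5.27 × 1.22250 = 6.4426 W/m².
CH₄: 0.036 × (√3734 − √737) = 0.036 × (61.1065 − 27.1477) = 0.036 × 33.9588 = 1.2225 W/m².
CFC-11: Δ = 143 − 1 = 142 ppt = 0.142 ppb; ΔF = 0.26 × 0.142 = 0.0369 W/m².
Total ΔF = 6.4426 + 1.2225 + 0.0369 = 7.7020 W/m².
ΔT = λ ΔF = 0.60 × 7.70 = 4.6200 K.

ΔF = 7.70 W/m²; ΔT = 4.62 K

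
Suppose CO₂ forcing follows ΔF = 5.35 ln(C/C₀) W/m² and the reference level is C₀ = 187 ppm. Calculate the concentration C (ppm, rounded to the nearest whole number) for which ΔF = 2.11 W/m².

Set 5.35 ln(C/187) = 2.11, so ln(C/187) = 2.11/5.35 = 0.39439.
Then C/187 = e^0.39439 = 1.48348, giving C = 187 × 1.48348 = 277.41 ppm.

C ≈ 277 ppm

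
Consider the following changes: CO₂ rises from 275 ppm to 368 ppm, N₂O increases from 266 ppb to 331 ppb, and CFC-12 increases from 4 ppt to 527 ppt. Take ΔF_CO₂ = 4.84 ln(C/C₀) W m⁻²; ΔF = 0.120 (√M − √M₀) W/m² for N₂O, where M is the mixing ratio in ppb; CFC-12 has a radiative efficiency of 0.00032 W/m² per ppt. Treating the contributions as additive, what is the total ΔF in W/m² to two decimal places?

ΔF = 1.80 W/m²

CO₂: 4.84 × ln(368/275) = 4.84 × ln(1.33818) = 4.84 × 0.29131 = 1.4099 W/m².
N₂O: 0.120 × (√331 − √266) = 0.120 × (18.1934 − 16.3095) = 0.120 × 1.8839 = 0.2261 W/m².
CFC-12: ΔF = 0.00032 × (527 − 4) = 0.00032 × 523 = 0.1674 W/m².
Total ΔF = 1.4099 + 0.2261 + 0.1674 = 1.8034 W/m².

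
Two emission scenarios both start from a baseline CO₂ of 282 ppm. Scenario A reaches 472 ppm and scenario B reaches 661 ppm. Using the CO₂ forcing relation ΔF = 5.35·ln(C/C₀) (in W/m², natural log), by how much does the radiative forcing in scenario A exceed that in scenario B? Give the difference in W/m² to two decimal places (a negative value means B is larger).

ΔF_A = 5.35 ln(472/282) = 5.35 × 0.51507 = 2.7556 W/m².
ΔF_B = 5.35 ln(661/282) = 5.35 × 0.85185 = 4.5574 W/m².
Difference: 2.7556 − 4.5574 = -1.8018 W/m².

ΔF_A − ΔF_B = -1.80 W/m²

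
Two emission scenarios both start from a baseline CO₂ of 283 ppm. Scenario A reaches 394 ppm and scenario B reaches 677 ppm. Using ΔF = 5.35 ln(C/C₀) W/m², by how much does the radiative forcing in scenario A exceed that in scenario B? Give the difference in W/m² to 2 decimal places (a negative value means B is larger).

ΔF_A − ΔF_B = -2.90 W/m²

ΔF_A = 5.35 ln(394/283) = 5.35 × 0.33090 = 1.7703 W/m².
ΔF_B = 5.35 ln(677/283) = 5.35 × 0.87222 = 4.6664 W/m².
Difference: 1.7703 − 4.6664 = -2.8961 W/m².
(Equivalently, ΔF_A − ΔF_B = 5.35 ln(394/677) = 5.35 × -0.54132 = -2.8961 W/m².)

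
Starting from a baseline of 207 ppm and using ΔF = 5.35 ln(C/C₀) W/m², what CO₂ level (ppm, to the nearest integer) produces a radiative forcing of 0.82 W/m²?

C ≈ 241 ppm

Set 5.35 ln(C/207) = 0.82, so ln(C/207) = 0.82/5.35 = 0.15327.
Then C/207 = e^0.15327 = 1.16564, giving C = 207 × 1.16564 = 241.29 ppm.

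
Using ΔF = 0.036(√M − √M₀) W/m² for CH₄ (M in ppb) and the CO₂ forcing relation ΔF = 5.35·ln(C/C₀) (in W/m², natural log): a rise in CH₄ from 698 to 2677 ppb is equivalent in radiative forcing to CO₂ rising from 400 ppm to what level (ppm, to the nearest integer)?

C ≈ 474 ppm

CH₄ forcing: 0.036 × (√2677 − √698) = 0.036 × (51.7397 − 26.4197) = 0.036 × 25.3200 = 0.91152 W/m².
Set 5.35 ln(C/400) = 0.91152: ln(C/400) = 0.91152/5.35 = 0.17038, so C = 400 × e^0.17038 = 400 × 1.18576 = 474.30 ppm.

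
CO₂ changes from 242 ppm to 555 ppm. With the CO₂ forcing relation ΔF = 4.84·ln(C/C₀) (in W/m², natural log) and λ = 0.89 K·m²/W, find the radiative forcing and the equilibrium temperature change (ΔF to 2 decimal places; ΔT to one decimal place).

ΔF = 4.02 W/m²; ΔT = 3.6 K

CO₂: 4.84 × ln(555/242) = 4.84 × ln(2.29339) = 4.84 × 0.83003 = 4.0173 W/m².
ΔT = λ ΔF = 0.89 × 4.02 = 3.5778 K.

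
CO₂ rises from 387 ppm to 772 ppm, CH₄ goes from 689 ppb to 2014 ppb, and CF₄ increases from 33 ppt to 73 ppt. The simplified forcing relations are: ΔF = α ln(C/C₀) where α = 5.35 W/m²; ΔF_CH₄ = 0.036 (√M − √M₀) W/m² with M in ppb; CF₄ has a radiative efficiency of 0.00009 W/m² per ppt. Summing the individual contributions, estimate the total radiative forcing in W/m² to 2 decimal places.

CO₂: 5.35 × ln(772/387) = 5.35 × ln(1.99483) = 5.35 × 0.69056 = 3.6945 W/m².
CH₄: 0.036 × (√2014 − √689) = 0.036 × (44.8776 − 26.2488) = 0.036 × 18.6288 = 0.6706 W/m².
CF₄: ΔF = 0.00009 × (73 − 33) = 0.00009 × 40 = 0.0036 W/m².
Total ΔF = 3.6945 + 0.6706 + 0.0036 = 4.3687 W/m².

ΔF = 4.37 W/m²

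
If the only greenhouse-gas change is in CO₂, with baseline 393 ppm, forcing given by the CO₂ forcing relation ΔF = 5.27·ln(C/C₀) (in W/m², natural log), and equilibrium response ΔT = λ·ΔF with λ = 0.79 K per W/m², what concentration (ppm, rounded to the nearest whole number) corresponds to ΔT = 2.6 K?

C ≈ 734 ppm

Required forcing: ΔF = ΔT/λ = 2.6/0.79 = 3.2911 W/m².
Then ln(C/393) = ΔF/5.27 = 3.2911/5.27 = 0.62450.
So C = 393 × e^0.62450 = 393 × 1.86731 = 733.85 ppm.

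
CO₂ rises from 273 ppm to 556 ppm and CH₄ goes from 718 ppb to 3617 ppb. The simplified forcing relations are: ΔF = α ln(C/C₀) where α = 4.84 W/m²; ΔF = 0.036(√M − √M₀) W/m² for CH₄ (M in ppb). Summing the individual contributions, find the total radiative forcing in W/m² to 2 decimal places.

CO₂: 4.84 × ln(556/273) = 4.84 × ln(2.03663) = 4.84 × 0.71130 = 3.4427 W/m².
CH₄: 0.036 × (√3617 − √718) = 0.036 × (60.1415 − 26.7955) = 0.036 × 33.3460 = 1.2005 W/m².
Total ΔF = 3.4427 + 1.2005 = 4.6432 W/m².

ΔF = 4.64 W/m²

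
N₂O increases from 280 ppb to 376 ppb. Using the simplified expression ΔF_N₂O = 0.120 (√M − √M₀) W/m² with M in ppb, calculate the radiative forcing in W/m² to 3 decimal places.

N₂O: 0.120 × (√376 − √280) = 0.120 × (19.3907 − 16.7332) = 0.120 × 2.6575 = 0.3189 W/m².

ΔF = 0.319 W/m²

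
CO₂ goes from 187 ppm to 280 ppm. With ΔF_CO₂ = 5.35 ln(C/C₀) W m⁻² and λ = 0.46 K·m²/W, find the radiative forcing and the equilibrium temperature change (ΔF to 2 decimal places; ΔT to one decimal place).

ΔF = 2.16 W/m²; ΔT = 1.0 K

CO₂: 5.35 × ln(280/187) = 5.35 × ln(1.49733) = 5.35 × 0.40368 = 2.1597 W/m².
ΔT = λ ΔF = 0.46 × 2.16 = 0.9936 K.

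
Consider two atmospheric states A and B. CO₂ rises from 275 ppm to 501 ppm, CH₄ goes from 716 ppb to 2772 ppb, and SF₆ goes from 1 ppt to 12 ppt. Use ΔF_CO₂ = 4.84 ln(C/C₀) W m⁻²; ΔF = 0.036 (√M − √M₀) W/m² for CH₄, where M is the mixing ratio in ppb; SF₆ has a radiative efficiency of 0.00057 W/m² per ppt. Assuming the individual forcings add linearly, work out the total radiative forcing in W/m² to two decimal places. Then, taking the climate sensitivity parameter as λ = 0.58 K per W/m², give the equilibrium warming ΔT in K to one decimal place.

CO₂: 4.84 × ln(501/275) = 4.84 × ln(1.82182) = 4.84 × 0.59984 = 2.9032 W/m².
CH₄: 0.036 × (√2772 − √716) = 0.036 × (52.6498 − 26.7582) = 0.036 × 25.8916 = 0.9321 W/m².
SF₆: ΔF = 0.00057 × (12 − 1) = 0.00057 × 11 = 0.0063 W/m².
Total ΔF = 2.9032 + 0.9321 + 0.0063 = 3.8416 W/m².
ΔT = λ ΔF = 0.58 × 3.84 = 2.2272 K.

ΔF = 3.84 W/m²; ΔT = 2.2 K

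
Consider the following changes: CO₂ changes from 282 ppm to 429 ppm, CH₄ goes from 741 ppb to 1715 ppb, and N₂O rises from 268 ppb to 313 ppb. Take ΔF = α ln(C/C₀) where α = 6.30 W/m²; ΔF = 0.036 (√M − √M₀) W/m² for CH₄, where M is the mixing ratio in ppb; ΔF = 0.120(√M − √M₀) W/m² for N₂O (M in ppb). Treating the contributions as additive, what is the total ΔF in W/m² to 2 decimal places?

CO₂: 6.30 × ln(429/282) = 6.30 × ln(1.52128) = 6.30 × 0.41955 = 2.6432 W/m².
CH₄: 0.036 × (√1715 − √741) = 0.036 × (41.4126 − 27.2213) = 0.036 × 14.1913 = 0.5109 W/m².
N₂O: 0.120 × (√313 − √268) = 0.120 × (17.6918 − 16.3707) = 0.120 × 1.3211 = 0.1585 W/m².
Total ΔF = 2.6432 + 0.5109 + 0.1585 = 3.3126 W/m².

ΔF = 3.31 W/m²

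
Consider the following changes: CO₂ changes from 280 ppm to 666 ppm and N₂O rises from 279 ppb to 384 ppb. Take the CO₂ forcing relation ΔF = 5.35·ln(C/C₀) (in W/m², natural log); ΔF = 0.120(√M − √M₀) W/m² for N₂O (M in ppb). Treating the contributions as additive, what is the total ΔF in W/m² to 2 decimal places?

CO₂: 5.35 × ln(666/280) = 5.35 × ln(2.37857) = 5.35 × 0.86650 = 4.6358 W/m².
N₂O: 0.120 × (√384 − √279) = 0.120 × (19.5959 − 16.7033) = 0.120 × 2.8926 = 0.3471 W/m².
Total ΔF = 4.6358 + 0.3471 = 4.9829 W/m².

ΔF = 4.98 W/m²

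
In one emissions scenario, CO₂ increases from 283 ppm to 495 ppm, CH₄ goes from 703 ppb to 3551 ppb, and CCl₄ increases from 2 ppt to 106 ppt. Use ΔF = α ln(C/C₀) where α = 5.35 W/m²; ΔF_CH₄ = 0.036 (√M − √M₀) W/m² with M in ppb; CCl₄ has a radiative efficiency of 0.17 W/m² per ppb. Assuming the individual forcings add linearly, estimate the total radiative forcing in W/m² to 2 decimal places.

ΔF = 4.20 W/m²

CO₂: 5.35 × ln(495/283) = 5.35 × ln(1.74912) = 5.35 × 0.55911 = 2.9912 W/m².
CH₄: 0.036 × (√3551 − √703) = 0.036 × (59.5903 − 26.5141) = 0.036 × 33.0762 = 1.1907 W/m².
CCl₄: Δ = 106 − 2 = 104 ppt = 0.104 ppb; ΔF = 0.17 × 0.104 = 0.0177 W/m².
Total ΔF = 2.9912 + 1.1907 + 0.0177 = 4.1996 W/m².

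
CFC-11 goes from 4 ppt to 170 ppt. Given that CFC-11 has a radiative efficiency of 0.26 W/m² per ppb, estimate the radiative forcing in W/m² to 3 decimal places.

CFC-11: Δ = 170 − 4 = 166 ppt = 0.166 ppb; ΔF = 0.26 × 0.166 = 0.0432 W/m².

ΔF = 0.043 W/m²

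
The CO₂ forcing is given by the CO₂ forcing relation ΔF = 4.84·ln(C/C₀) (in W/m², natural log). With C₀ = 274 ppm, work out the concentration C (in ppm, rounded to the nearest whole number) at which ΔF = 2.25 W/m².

Set 4.84 ln(C/274) = 2.25, so ln(C/274) = 2.25/4.84 = 0.46488.
Then C/274 = e^0.46488 = 1.59182, giving C = 274 × 1.59182 = 436.16 ppm.

C ≈ 436 ppm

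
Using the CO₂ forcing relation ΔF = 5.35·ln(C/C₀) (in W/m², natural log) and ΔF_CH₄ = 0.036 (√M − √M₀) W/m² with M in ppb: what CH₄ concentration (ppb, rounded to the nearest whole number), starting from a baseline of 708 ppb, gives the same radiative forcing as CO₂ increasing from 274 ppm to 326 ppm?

CO₂ forcing: 5.35 × ln(326/274) = 5.35 × 0.173769 = 0.92966 W/m².
Set 0.036(√M − √708) = 0.92966: √M = 0.92966/0.036 + √708 = 25.8239 + 26.6083 = 52.4322.
M = (52.4322)² = 2749.14 ppb.

M ≈ 2749 ppb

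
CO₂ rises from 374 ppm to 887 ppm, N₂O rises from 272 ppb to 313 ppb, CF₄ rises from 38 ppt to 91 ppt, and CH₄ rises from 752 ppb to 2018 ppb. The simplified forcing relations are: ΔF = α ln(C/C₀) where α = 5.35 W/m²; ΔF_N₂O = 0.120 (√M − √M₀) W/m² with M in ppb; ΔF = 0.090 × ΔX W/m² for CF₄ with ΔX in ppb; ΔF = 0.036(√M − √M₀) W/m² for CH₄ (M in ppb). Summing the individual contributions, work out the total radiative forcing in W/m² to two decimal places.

CO₂: 5.35 × ln(887/374) = 5.35 × ln(2.37166) = 5.35 × 0.86359 = 4.6202 W/m².
N₂O: 0.120 × (√313 − √272) = 0.120 × (17.6918 − 16.4924) = 0.120 × 1.1994 = 0.1439 W/m².
CF₄: Δ = 91 − 38 = 53 ppt = 0.053 ppb; ΔF = 0.090 × 0.053 = 0.0048 W/m².
CH₄: 0.036 × (√2018 − √752) = 0.036 × (44.9222 − 27.4226) = 0.036 × 17.4996 = 0.6300 W/m².
Total ΔF = 4.6202 + 0.1439 + 0.0048 + 0.6300 = 5.3989 W/m².

ΔF = 5.40 W/m²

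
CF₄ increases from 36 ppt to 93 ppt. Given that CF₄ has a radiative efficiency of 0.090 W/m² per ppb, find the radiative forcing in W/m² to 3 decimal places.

ΔF = 0.005 W/m²

CF₄: Δ = 93 − 36 = 57 ppt = 0.057 ppb; ΔF = 0.090 × 0.057 = 0.0051 W/m².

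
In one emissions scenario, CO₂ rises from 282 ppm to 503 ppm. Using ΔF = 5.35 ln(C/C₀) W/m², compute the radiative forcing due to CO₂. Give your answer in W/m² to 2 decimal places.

CO₂ absorption bands are partially saturated, so forcing scales with the logarithm of the concentration ratio.
CO₂: 5.35 × ln(503/282) = 5.35 × ln(1.78369) = 5.35 × 0.57868 = 3.0959 W/m².

ΔF = 3.10 W/m²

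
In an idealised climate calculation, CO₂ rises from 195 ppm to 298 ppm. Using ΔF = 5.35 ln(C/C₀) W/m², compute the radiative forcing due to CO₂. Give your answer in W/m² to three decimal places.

CO₂: 5.35 × ln(298/195) = 5.35 × ln(1.52821) = 5.35 × 0.42410 = 2.2689 W/m².

ΔF = 2.269 W/m²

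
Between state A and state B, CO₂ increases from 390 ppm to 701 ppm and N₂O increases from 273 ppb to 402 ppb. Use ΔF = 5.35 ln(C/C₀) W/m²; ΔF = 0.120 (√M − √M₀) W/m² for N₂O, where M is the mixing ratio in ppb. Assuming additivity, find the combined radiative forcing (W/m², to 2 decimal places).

CO₂: 5.35 × ln(701/390) = 5.35 × ln(1.79744) = 5.35 × 0.58636 = 3.1370 W/m².
N₂O: 0.120 × (√402 − √273) = 0.120 × (20.0499 − 16.5227) = 0.120 × 3.5272 = 0.4233 W/m².
Total ΔF = 3.1370 + 0.4233 = 3.5603 W/m².

ΔF = 3.56 W/m²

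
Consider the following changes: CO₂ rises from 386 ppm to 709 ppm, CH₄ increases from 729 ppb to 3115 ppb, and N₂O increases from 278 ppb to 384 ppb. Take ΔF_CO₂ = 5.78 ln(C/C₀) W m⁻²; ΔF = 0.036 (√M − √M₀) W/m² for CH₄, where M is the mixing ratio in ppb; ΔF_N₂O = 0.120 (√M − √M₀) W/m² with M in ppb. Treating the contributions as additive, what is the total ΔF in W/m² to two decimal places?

CO₂: 5.78 × ln(709/386) = 5.78 × ln(1.83679) = 5.78 × 0.60802 = 3.5144 W/m².
CH₄: 0.036 × (√3115 − √729) = 0.036 × (55.8122 − 27.0000) = 0.036 × 28.8122 = 1.0372 W/m².
N₂O: 0.120 × (√384 − √278) = 0.120 × (19.5959 − 16.6733) = 0.120 × 2.9226 = 0.3507 W/m².
Total ΔF = 3.5144 + 1.0372 + 0.3507 = 4.9023 W/m².

ΔF = 4.90 W/m²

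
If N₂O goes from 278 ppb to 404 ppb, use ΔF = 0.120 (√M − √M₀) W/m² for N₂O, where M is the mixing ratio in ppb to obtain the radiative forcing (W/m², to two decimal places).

ΔF = 0.41 W/m²

N₂O: 0.120 × (√404 − √278) = 0.120 × (20.0998 − 16.6733) = 0.120 × 3.4265 = 0.4112 W/m².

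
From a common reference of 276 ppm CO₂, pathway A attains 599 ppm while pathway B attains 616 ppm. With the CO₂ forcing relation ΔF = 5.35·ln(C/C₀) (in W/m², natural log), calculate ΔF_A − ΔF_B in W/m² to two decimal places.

ΔF_A − ΔF_B = -0.15 W/m²

ΔF_A = 5.35 ln(599/276) = 5.35 × 0.77486 = 4.1455 W/m².
ΔF_B = 5.35 ln(616/276) = 5.35 × 0.80285 = 4.2952 W/m².
Difference: 4.1455 − 4.2952 = -0.1497 W/m².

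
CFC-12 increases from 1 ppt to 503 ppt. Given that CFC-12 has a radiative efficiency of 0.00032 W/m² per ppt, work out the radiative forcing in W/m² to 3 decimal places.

ΔF = 0.161 W/m²

CFC-12: ΔF = 0.00032 × (503 − 1) = 0.00032 × 502 = 0.1606 W/m².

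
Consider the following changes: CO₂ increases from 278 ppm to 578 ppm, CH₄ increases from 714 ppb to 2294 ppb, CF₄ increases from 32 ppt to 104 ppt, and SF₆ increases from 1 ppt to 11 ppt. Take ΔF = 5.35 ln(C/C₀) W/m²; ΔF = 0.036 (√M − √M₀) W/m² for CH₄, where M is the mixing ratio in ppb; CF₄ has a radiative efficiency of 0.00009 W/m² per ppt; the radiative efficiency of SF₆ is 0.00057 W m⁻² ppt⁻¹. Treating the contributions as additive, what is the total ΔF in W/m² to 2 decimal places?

ΔF = 4.69 W/m²

CO₂: 5.35 × ln(578/278) = 5.35 × ln(2.07914) = 5.35 × 0.73195 = 3.9159 W/m².
CH₄: 0.036 × (√2294 − √714) = 0.036 × (47.8957 − 26.7208) = 0.036 × 21.1749 = 0.7623 W/m².
CF₄: ΔF = 0.00009 × (104 − 32) = 0.00009 × 72 = 0.0065 W/m².
SF₆: ΔF = 0.00057 × (11 − 1) = 0.00057 × 10 = 0.0057 W/m².
Total ΔF = 3.9159 + 0.7623 + 0.0065 + 0.0057 = 4.6904 W/m².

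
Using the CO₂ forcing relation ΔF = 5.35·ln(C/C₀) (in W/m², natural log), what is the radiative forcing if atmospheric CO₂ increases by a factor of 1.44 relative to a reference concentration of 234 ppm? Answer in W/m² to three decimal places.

Because the forcing depends only on the ratio C/C₀, the initial concentration does not enter.
ΔF = 5.35 × ln(1.44) = 5.35 × 0.36464 = 1.9508 W/m².

ΔF = 1.951 W/m²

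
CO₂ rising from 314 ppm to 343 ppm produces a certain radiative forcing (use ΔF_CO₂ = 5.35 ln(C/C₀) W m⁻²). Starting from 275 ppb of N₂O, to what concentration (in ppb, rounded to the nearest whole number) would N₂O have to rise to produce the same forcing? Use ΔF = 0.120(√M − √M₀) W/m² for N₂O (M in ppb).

M ≈ 421 ppb

CO₂ forcing: 5.35 × ln(343/314) = 5.35 × 0.088337 = 0.47260 W/m².
Set 0.120(√M − √275) = 0.47260: √M = 0.47260/0.120 + √275 = 3.9383 + 16.5831 = 20.5214.
M = (20.5214)² = 421.13 ppb.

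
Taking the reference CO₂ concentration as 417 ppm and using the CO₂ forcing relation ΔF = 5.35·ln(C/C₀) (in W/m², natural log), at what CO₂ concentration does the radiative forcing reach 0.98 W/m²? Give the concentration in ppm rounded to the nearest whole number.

C ≈ 501 ppm

Set 5.35 ln(C/417) = 0.98, so ln(C/417) = 0.98/5.35 = 0.18318.
Then C/417 = e^0.18318 = 1.20103, giving C = 417 × 1.20103 = 500.83 ppm.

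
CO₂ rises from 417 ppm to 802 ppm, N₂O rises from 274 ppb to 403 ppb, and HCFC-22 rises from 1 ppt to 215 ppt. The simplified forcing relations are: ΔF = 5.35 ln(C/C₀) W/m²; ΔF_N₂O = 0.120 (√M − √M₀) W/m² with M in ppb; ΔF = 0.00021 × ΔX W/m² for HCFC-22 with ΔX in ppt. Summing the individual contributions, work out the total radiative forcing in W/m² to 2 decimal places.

ΔF = 3.97 W/m²

CO₂: 5.35 × ln(802/417) = 5.35 × ln(1.92326) = 5.35 × 0.65402 = 3.4990 W/m².
N₂O: 0.120 × (√403 − √274) = 0.120 × (20.0749 − 16.5529) = 0.120 × 3.5220 = 0.4226 W/m².
HCFC-22: ΔF = 0.00021 × (215 − 1) = 0.00021 × 214 = 0.0449 W/m².
Total ΔF = 3.4990 + 0.4226 + 0.0449 = 3.9665 W/m².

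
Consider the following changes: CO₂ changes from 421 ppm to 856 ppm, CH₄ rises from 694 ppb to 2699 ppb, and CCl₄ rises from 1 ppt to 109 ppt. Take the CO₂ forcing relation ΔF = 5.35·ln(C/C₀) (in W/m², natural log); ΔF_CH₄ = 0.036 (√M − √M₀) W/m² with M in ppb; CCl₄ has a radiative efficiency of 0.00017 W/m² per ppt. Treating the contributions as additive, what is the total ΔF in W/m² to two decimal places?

ΔF = 4.74 W/m²

CO₂: 5.35 × ln(856/421) = 5.35 × ln(2.03325) = 5.35 × 0.70964 = 3.7966 W/m².
CH₄: 0.036 × (√2699 − √694) = 0.036 × (51.9519 − 26.3439) = 0.036 × 25.6080 = 0.9219 W/m².
CCl₄: ΔF = 0.00017 × (109 − 1) = 0.00017 × 108 = 0.0184 W/m².
Total ΔF = 3.7966 + 0.9219 + 0.0184 = 4.7369 W/m².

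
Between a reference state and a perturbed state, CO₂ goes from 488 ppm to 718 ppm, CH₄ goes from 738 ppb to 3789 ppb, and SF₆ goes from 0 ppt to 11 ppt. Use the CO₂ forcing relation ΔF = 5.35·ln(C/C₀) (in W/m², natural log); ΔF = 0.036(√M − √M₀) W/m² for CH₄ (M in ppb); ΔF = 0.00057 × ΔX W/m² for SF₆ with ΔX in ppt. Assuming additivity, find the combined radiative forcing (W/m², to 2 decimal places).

ΔF = 3.31 W/m²

CO₂: 5.35 × ln(718/488) = 5.35 × ln(1.47131) = 5.35 × 0.38615 = 2.0659 W/m².
CH₄: 0.036 × (√3789 − √738) = 0.036 × (61.5549 − 27.1662) = 0.036 × 34.3887 = 1.2380 W/m².
SF₆: ΔF = 0.00057 × (11 − 0) = 0.00057 × 11 = 0.0063 W/m².
Total ΔF = 2.0659 + 1.2380 + 0.0063 = 3.3102 W/m².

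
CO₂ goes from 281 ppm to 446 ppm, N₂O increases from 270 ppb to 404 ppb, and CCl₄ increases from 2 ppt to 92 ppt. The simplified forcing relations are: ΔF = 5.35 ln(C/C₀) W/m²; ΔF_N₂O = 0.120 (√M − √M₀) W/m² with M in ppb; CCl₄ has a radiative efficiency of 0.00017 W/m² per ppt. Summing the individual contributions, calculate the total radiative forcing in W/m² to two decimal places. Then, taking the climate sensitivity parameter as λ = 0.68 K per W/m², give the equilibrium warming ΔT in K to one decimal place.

CO₂: 5.35 × ln(446/281) = 5.35 × ln(1.58719) = 5.35 × 0.46197 = 2.4715 W/m².
N₂O: 0.120 × (√404 − √270) = 0.120 × (20.0998 − 16.4317) = 0.120 × 3.6681 = 0.4402 W/m².
CCl₄: ΔF = 0.00017 × (92 − 2) = 0.00017 × 90 = 0.0153 W/m².
Total ΔF = 2.4715 + 0.4402 + 0.0153 = 2.9270 W/m².
ΔT = λ ΔF = 0.68 × 2.93 = 1.9924 K.

ΔF = 2.93 W/m²; ΔT = 2.0 K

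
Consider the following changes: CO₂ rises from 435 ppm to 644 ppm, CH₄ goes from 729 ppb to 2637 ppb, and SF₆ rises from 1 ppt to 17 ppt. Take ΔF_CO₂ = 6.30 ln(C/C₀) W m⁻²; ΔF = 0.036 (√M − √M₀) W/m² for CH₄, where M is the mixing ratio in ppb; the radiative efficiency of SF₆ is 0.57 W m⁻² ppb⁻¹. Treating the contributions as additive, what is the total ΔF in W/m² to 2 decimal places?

ΔF = 3.36 W/m²

CO₂: 6.30 × ln(644/435) = 6.30 × ln(1.48046) = 6.30 × 0.39235 = 2.4718 W/m².
CH₄: 0.036 × (√2637 − √729) = 0.036 × (51.3517 − 27.0000) = 0.036 × 24.3517 = 0.8767 W/m².
SF₆: Δ = 17 − 1 = 16 ppt = 0.016 ppb; ΔF = 0.57 × 0.016 = 0.0091 W/m².
Total ΔF = 2.4718 + 0.8767 + 0.0091 = 3.3576 W/m².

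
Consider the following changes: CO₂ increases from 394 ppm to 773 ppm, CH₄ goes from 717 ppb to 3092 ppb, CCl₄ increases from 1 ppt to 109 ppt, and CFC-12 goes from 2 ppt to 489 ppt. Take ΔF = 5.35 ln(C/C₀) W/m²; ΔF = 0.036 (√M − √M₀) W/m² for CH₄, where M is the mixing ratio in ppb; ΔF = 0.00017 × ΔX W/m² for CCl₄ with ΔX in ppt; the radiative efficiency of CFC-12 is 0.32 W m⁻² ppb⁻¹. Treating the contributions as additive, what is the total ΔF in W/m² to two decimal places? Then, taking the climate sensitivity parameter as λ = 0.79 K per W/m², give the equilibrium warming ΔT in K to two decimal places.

CO₂: 5.35 × ln(773/394) = 5.35 × ln(1.96193) = 5.35 × 0.67393 = 3.6055 W/m².
CH₄: 0.036 × (√3092 − √717) = 0.036 × (55.6058 − 26.7769) = 0.036 × 28.8289 = 1.0378 W/m².
CCl₄: ΔF = 0.00017 × (109 − 1) = 0.00017 × 108 = 0.0184 W/m².
CFC-12: Δ = 489 − 2 = 487 ppt = 0.487 ppb; ΔF = 0.32 × 0.487 = 0.1558 W/m².
Total ΔF = 3.6055 + 1.0378 + 0.0184 + 0.1558 = 4.8175 W/m².
ΔT = λ ΔF = 0.79 × 4.82 = 3.8078 K.

ΔF = 4.82 W/m²; ΔT = 3.81 K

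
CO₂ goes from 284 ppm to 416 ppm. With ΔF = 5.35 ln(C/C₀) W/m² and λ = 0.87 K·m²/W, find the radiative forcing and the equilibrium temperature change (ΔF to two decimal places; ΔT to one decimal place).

CO₂: 5.35 × ln(416/284) = 5.35 × ln(1.46479) = 5.35 × 0.38171 = 2.0421 W/m².
ΔT = λ ΔF = 0.87 × 2.04 = 1.7748 K.

ΔF = 2.04 W/m²; ΔT = 1.8 K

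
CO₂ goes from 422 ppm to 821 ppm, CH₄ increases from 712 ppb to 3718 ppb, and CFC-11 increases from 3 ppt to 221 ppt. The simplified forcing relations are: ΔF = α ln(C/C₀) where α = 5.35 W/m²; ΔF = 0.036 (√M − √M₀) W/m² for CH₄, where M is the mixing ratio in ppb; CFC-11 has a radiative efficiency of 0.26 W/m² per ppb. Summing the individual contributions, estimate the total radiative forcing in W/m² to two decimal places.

CO₂: 5.35 × ln(821/422) = 5.35 × ln(1.94550) = 5.35 × 0.66552 = 3.5605 W/m².
CH₄: 0.036 × (√3718 − √712) = 0.036 × (60.9754 − 26.6833) = 0.036 × 34.2921 = 1.2345 W/m².
CFC-11: Δ = 221 − 3 = 218 ppt = 0.218 ppb; ΔF = 0.26 × 0.218 = 0.0567 W/m².
Total ΔF = 3.5605 + 1.2345 + 0.0567 = 4.8517 W/m².

ΔF = 4.85 W/m²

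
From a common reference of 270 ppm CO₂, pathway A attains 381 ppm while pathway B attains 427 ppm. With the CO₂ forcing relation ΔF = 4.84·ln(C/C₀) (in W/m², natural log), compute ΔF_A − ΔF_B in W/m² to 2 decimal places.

ΔF_A − ΔF_B = -0.55 W/m²

ΔF_A = 4.84 ln(381/270) = 4.84 × 0.34438 = 1.6668 W/m².
ΔF_B = 4.84 ln(427/270) = 4.84 × 0.45836 = 2.2185 W/m².
Difference: 1.6668 − 2.2185 = -0.5517 W/m².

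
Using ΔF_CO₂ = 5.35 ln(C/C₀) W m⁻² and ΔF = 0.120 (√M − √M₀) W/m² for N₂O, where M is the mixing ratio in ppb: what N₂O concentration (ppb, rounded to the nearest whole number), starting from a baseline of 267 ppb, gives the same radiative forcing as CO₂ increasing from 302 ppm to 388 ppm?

M ≈ 757 ppb

CO₂ forcing: 5.35 × ln(388/302) = 5.35 × 0.250578 = 1.34059 W/m².
Set 0.120(√M − √267) = 1.34059: √M = 1.34059/0.120 + √267 = 11.1716 + 16.3401 = 27.5117.
M = (27.5117)² = 756.89 ppb.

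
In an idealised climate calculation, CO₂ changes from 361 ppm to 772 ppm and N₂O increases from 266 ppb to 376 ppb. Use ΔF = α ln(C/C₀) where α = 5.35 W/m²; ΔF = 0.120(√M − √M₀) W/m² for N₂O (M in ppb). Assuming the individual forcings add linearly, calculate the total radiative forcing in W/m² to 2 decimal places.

CO₂: 5.35 × ln(772/361) = 5.35 × ln(2.13850) = 5.35 × 0.76010 = 4.0665 W/m².
N₂O: 0.120 × (√376 − √266) = 0.120 × (19.3907 − 16.3095) = 0.120 × 3.0812 = 0.3697 W/m².
Total ΔF = 4.0665 + 0.3697 = 4.4362 W/m².

ΔF = 4.44 W/m²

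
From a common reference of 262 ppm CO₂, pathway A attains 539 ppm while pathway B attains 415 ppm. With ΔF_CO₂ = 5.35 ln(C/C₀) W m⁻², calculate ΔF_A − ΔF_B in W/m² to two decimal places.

ΔF_A = 5.35 ln(539/262) = 5.35 × 0.72137 = 3.8593 W/m².
ΔF_B = 5.35 ln(415/262) = 5.35 × 0.45993 = 2.4606 W/m².
Difference: 3.8593 − 2.4606 = 1.3987 W/m².

ΔF_A − ΔF_B = 1.40 W/m²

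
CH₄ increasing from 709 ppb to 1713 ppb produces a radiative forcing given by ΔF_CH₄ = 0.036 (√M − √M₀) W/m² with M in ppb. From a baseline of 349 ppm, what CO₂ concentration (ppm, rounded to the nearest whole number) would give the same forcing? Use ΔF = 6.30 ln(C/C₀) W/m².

C ≈ 380 ppm

CH₄ forcing: 0.036 × (√1713 − √709) = 0.036 × (41.3884 − 26.6271) = 0.036 × 14.7613 = 0.53141 W/m².
Set 6.30 ln(C/349) = 0.53141: ln(C/349) = 0.53141/6.30 = 0.08435, so C = 349 × e^0.08435 = 349 × 1.08801 = 379.72 ppm.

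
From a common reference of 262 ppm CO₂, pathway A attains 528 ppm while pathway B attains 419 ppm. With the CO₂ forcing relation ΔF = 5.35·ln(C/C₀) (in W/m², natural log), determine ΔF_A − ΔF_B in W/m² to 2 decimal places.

ΔF_A = 5.35 ln(528/262) = 5.35 × 0.70075 = 3.7490 W/m².
ΔF_B = 5.35 ln(419/262) = 5.35 × 0.46953 = 2.5120 W/m².
Difference: 3.7490 − 2.5120 = 1.2370 W/m².

ΔF_A − ΔF_B = 1.24 W/m²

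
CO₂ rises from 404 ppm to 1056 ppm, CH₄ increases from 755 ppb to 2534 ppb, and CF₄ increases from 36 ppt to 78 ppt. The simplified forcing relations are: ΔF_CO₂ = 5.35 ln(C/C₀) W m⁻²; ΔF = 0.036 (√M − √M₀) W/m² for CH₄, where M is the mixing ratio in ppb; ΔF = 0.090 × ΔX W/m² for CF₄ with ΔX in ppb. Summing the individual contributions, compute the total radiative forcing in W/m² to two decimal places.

ΔF = 5.97 W/m²

CO₂: 5.35 × ln(1056/404) = 5.35 × ln(2.61386) = 5.35 × 0.96083 = 5.1404 W/m².
CH₄: 0.036 × (√2534 − √755) = 0.036 × (50.3389 − 27.4773) = 0.036 × 22.8616 = 0.8230 W/m².
CF₄: Δ = 78 − 36 = 42 ppt = 0.042 ppb; ΔF = 0.090 × 0.042 = 0.0038 W/m².
Total ΔF = 5.1404 + 0.8230 + 0.0038 = 5.9672 W/m².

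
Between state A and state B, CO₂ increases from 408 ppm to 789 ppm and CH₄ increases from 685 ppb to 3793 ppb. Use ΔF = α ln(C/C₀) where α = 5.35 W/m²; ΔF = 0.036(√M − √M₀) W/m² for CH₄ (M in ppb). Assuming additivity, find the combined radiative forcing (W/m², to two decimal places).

CO₂: 5.35 × ln(789/408) = 5.35 × ln(1.93382) = 5.35 × 0.65950 = 3.5283 W/m².
CH₄: 0.036 × (√3793 − √685) = 0.036 × (61.5873 − 26.1725) = 0.036 × 35.4148 = 1.2749 W/m².
Total ΔF = 3.5283 + 1.2749 = 4.8032 W/m².

ΔF = 4.80 W/m²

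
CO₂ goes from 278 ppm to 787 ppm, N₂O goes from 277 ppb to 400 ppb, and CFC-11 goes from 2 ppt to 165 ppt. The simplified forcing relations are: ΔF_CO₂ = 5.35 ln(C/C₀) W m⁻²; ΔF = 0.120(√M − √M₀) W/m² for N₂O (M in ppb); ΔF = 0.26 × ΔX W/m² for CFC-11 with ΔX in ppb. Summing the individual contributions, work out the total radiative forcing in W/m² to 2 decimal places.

ΔF = 6.01 W/m²

CO₂: 5.35 × ln(787/278) = 5.35 × ln(2.83094) = 5.35 × 1.04061 = 5.5673 W/m².
N₂O: 0.120 × (√400 − √277) = 0.120 × (20.0000 − 16.6433) = 0.120 × 3.3567 = 0.4028 W/m².
CFC-11: Δ = 165 − 2 = 163 ppt = 0.163 ppb; ΔF = 0.26 × 0.163 = 0.0424 W/m².
Total ΔF = 5.5673 + 0.4028 + 0.0424 = 6.0125 W/m².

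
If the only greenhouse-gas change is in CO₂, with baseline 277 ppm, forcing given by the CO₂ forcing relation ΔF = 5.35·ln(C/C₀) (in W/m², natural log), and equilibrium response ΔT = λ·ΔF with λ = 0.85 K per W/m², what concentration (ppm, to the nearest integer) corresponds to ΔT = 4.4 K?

C ≈ 729 ppm

Required forcing: ΔF = ΔT/λ = 4.4/0.85 = 5.1765 W/m².
Then ln(C/277) = ΔF/5.35 = 5.1765/5.35 = 0.96757.
So C = 277 × e^0.96757 = 277 × 2.63154 = 728.94 ppm.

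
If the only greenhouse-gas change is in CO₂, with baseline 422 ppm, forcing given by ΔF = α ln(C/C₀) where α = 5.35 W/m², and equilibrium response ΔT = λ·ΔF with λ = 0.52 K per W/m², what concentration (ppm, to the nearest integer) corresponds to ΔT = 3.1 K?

C ≈ 1286 ppm

Required forcing: ΔF = ΔT/λ = 3.1/0.52 = 5.9615 W/m².
Then ln(C/422) = ΔF/5.35 = 5.9615/5.35 = 1.11430.
So C = 422 × e^1.11430 = 422 × 3.04743 = 1286.02 ppm.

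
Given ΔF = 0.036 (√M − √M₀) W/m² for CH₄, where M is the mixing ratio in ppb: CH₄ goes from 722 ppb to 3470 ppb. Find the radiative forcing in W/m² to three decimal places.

CH₄: 0.036 × (√3470 − √722) = 0.036 × (58.9067 − 26.8701) = 0.036 × 32.0366 = 1.1533 W/m².

ΔF = 1.153 W/m²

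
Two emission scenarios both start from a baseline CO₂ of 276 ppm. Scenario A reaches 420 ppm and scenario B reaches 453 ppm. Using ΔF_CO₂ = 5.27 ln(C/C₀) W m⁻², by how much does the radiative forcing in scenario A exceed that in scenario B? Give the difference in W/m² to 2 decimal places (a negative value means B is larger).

ΔF_A = 5.27 ln(420/276) = 5.27 × 0.41985 = 2.2126 W/m².
ΔF_B = 5.27 ln(453/276) = 5.27 × 0.49549 = 2.6112 W/m².
Difference: 2.2126 − 2.6112 = -0.3986 W/m².

ΔF_A − ΔF_B = -0.40 W/m²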